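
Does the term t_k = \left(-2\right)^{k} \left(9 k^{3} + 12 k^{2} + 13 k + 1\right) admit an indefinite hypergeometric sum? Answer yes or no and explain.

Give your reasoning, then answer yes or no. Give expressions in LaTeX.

Yes. s_k = \left(-2\right)^{k} \left(- 3 k^{3} + 2 k^{2} - k + 1\right).

Compute t_(k+1)/t_k: get 2*(-9*k**3 - 39*k**2 - 64*k - 35)/(9*k**3 + 12*k**2 + 13*k + 1).
Gosper form: A/B · C(k+1)/C(k) with A=-2, B=1, C=k**3 + 4*k**2/3 + 13*k/9 + 1/9.
f must satisfy (-2)·f(k+1) − (1)·f(k) = k**3 + 4*k**2/3 + 13*k/9 + 1/9.
d = 3 from the (0,0,3) case.
Solving with deg f ≤ 3: f(k) = -(3*k**3 - 2*k**2 + k - 1)/9.
So s_k = (B(k−1)f/C)·t_k = (-(3*k**3 - 2*k**2 + k - 1)/(9*k**3 + 12*k**2 + 13*k + 1))·t_k = (-2)**k*(-3*k**3 + 2*k**2 - k + 1).
Verify: (-2)**k*(9*k**3 + 12*k**2 + 13*k + 1) matches t_k.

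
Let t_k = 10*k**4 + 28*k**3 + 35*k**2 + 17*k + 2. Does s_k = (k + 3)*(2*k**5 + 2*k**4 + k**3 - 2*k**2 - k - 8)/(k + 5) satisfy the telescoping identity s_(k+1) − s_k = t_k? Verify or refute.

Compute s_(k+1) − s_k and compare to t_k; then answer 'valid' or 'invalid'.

Invalid: residual 4*(-4*k**5 - 38*k**4 - 87*k**3 - 97*k**2 - 44*k - 9)/(k**2 + 11*k + 30) ≠ 0.

s_(k+1) = (2*k**6 + 20*k**5 + 77*k**4 + 149*k**3 + 148*k**2 + 58*k - 24)/(k + 6)
s_(k+1) − s_k = (10*k**6 + 122*k**5 + 491*k**4 + 894*k**3 + 851*k**2 + 356*k + 24)/(k**2 + 11*k + 30)
(s_(k+1) − s_k) − t_k = 4*(-4*k**5 - 38*k**4 - 87*k**3 - 97*k**2 - 44*k - 9)/(k**2 + 11*k + 30)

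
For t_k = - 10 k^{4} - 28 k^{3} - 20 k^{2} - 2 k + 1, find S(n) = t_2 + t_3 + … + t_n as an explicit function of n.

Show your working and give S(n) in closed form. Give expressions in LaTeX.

Step 1: r(k) = (10*k**4 + 68*k**3 + 164*k**2 + 166*k + 59)/(10*k**4 + 28*k**3 + 20*k**2 + 2*k - 1).
Gosper form: A/B · C(k+1)/C(k) with A=1, B=1, C=k**4 + 14*k**3/5 + 2*k**2 + k/5 - 1/10.
f must satisfy (1)·f(k+1) − (1)·f(k) = k**4 + 14*k**3/5 + 2*k**2 + k/5 - 1/10.
d = 5 from the (0,0,4) case.
Solving with deg f ≤ 5: f(k) = k*(2*k**4 + 2*k**3 - 4*k**2 - 2*k + 1)/10.
So s_k = (B(k−1)f/C)·t_k = (k*(2*k**4 + 2*k**3 - 4*k**2 - 2*k + 1)/(10*k**4 + 28*k**3 + 20*k**2 + 2*k - 1))·t_k = k*(-2*k**4 - 2*k**3 + 4*k**2 + 2*k - 1).
Check: Δs_k = -10*k**4 - 28*k**3 - 20*k**2 - 2*k + 1. ✓
s_(n+1) = -2*n**5 - 12*n**4 - 24*n**3 - 18*n**2 - 3*n + 1 and s_(2) = -58, so S(n) = -2*n**5 - 12*n**4 - 24*n**3 - 18*n**2 - 3*n + 59.

S(n) = - 2 n^{5} - 12 n^{4} - 24 n^{3} - 18 n^{2} - 3 n + 59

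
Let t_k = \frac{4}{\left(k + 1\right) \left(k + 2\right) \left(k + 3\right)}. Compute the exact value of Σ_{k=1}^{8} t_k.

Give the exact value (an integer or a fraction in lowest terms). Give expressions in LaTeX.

Σ = 52/165

Ratio r(k) = (k + 1)/(k + 4).
Normal form (A,B,C) = (k + 1, k + 4, 1).
Set up (k + 1)·f(k+1) − (k + 3)·f(k) − (1) = 0.
From deg A=1, deg B=1, deg C=0: d=2.
Solving with deg f ≤ 2: f(k) = k*(k + 3)/4.
Get s_k = R·t_k = k*(k + 3)/((k + 1)*(k + 2)) with R(k) = B(k−1)f(k)/C(k) = k*(k + 3)**2/4.
Δs = 4/(k**3 + 6*k**2 + 11*k + 6), as required.
Evaluate s at k=9 and k=1: 54/55 and 2/3; difference 52/165.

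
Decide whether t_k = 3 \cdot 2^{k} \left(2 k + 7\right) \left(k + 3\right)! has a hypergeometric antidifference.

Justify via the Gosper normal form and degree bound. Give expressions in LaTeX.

r(k) = 2*(k + 4)*(2*k + 9)/(2*k + 7) after simplifying.
Take A(k)=2*k + 8, B(k)=1, C(k)=k + 7/2.
Key eq: (2*k + 8)·f(k+1) = (1)·f(k) + (k + 7/2).
Bound: deg f ≤ 0.
Solve for f: f(k) = 1/2 (degree 0 ≤ 0).
Get s_k = R·t_k = 3*2**k*factorial(k + 3) with R(k) = B(k−1)f(k)/C(k) = 1/(2*k + 7).
Verify: 3*2**k*(2*k + 7)*factorial(k + 3) matches t_k.

Yes. s_k = 3 \cdot 2^{k} \left(k + 3\right)!.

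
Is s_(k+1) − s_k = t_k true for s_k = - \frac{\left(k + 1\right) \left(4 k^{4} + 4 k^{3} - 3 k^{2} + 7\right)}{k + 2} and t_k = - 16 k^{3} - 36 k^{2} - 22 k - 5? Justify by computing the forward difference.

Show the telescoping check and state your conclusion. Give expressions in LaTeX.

s_(k+1) = -(k + 2)*(4*(k + 1)**4 + 4*(k + 1)**3 - 3*(k + 1)**2 + 7)/(k + 3)
s_(k+1) − s_k = (-16*k**5 - 104*k**4 - 234*k**3 - 234*k**2 - 108*k - 27)/(k**2 + 5*k + 6)
(s_(k+1) − s_k) − t_k = (12*k**4 + 64*k**3 + 97*k**2 + 49*k + 3)/(k**2 + 5*k + 6)

Invalid: residual \frac{12 k^{4} + 64 k^{3} + 97 k^{2} + 49 k + 3}{k^{2} + 5 k + 6} ≠ 0.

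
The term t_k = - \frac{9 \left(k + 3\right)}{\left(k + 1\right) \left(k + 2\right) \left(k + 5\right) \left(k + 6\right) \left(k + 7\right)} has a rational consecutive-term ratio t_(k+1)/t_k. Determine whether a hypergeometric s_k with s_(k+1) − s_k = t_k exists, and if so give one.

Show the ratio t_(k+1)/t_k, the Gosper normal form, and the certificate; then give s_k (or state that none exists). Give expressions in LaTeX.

Ratio r(k) = (k + 1)*(k + 4)*(k + 5)/((k + 3)**2*(k + 8)).
Gosper form: A/B · C(k+1)/C(k) with A=k + 1, B=k + 8, C=k**3 + 10*k**2 + 33*k + 36.
Set up (k + 1)·f(k+1) − (k + 7)·f(k) − (k**3 + 10*k**2 + 33*k + 36) = 0.
Bound: deg f ≤ 6.
Solve for f: f(k) = k*(k + 2)*(k + 3)*(k + 4)*(k**2 + 12*k + 41)/90 (degree 6 ≤ 6).
Certificate R = B(k−1)f/C = k*(k + 2)*(k + 7)*(k**2 + 12*k + 41)/(90*(k + 3)) gives s_k = k*(-k**2 - 12*k - 41)/(10*(k**3 + 12*k**2 + 41*k + 30)).
Check: Δs_k = 9*(-k - 3)/(k**5 + 21*k**4 + 163*k**3 + 567*k**2 + 844*k + 420). ✓

s_k = \frac{k \left(- k^{2} - 12 k - 41\right)}{10 \left(k^{3} + 12 k^{2} + 41 k + 30\right)}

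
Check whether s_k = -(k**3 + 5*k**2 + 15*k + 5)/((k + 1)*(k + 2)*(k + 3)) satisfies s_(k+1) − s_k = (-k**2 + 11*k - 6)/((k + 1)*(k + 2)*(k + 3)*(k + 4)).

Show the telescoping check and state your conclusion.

Valid — Δs_k = t_k.

s_(k+1) = (-15*k - (k + 1)**3 - 5*(k + 1)**2 - 20)/((k + 2)*(k + 3)*(k + 4))
s_(k+1) − s_k = (-k**2 + 11*k - 6)/(k**4 + 10*k**3 + 35*k**2 + 50*k + 24)
(s_(k+1) − s_k) − t_k = 0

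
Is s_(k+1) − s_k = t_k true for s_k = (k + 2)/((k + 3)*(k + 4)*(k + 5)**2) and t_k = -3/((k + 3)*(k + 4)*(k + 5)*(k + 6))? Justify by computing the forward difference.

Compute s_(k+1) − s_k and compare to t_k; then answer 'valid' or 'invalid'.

s_(k+1) = (k + 3)/((k + 4)*(k + 5)*(k + 6)**2)
s_(k+1) − s_k = (-(k + 2)*(k + 6)**2 + (k + 3)**2*(k + 5))/((k + 3)*(k + 4)*(k + 5)**2*(k + 6)**2)
(s_(k+1) − s_k) − t_k = 3*(4*k + 21)/(k**6 + 29*k**5 + 347*k**4 + 2191*k**3 + 7692*k**2 + 14220*k + 10800)

Invalid: residual 3*(4*k + 21)/(k**6 + 29*k**5 + 347*k**4 + 2191*k**3 + 7692*k**2 + 14220*k + 10800) ≠ 0.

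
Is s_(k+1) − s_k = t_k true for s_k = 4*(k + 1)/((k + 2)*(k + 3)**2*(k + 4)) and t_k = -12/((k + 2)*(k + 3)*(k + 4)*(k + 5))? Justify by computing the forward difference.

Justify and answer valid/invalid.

Invalid: residual 16*(2*k + 7)/(k**6 + 21*k**5 + 181*k**4 + 819*k**3 + 2050*k**2 + 2688*k + 1440) ≠ 0.

s_(k+1) = 4*(k + 2)/((k + 3)*(k + 4)**2*(k + 5))
s_(k+1) − s_k = 4*(-(k + 1)*(k + 4)*(k + 5) + (k + 2)**2*(k + 3))/((k + 2)*(k + 3)**2*(k + 4)**2*(k + 5))
(s_(k+1) − s_k) − t_k = 16*(2*k + 7)/(k**6 + 21*k**5 + 181*k**4 + 819*k**3 + 2050*k**2 + 2688*k + 1440)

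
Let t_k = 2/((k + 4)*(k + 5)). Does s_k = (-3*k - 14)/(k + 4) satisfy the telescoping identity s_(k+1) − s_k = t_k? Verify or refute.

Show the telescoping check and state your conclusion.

Valid — Δs_k = t_k.

s_(k+1) = (-3*k - 17)/(k + 5)
s_(k+1) − s_k = 2/(k**2 + 9*k + 20)
(s_(k+1) − s_k) − t_k = 0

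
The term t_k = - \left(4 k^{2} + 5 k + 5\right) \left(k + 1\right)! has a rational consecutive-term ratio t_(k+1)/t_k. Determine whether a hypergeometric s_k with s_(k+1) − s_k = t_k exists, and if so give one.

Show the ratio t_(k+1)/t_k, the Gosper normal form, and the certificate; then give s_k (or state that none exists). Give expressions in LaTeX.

s_k = - \left(4 k - 3\right) \left(k + 1\right)!

The ratio is (k + 2)*(5*k + 4*(k + 1)**2 + 10)/(4*k**2 + 5*k + 5).
A = k + 2, B = 1, C = k**2 + 5*k/4 + 5/4.
f must satisfy (k + 2)·f(k+1) − (1)·f(k) = k**2 + 5*k/4 + 5/4.
d = 1 from the (1,0,2) case.
Coefficient equations give f(k) = (4*k - 3)/4.
R(k) = B(k−1)·f(k)/C(k) = (4*k - 3)/(4*k**2 + 5*k + 5); s_k = R·t_k = -(4*k - 3)*factorial(k + 1).
s_(k+1) − s_k = -(4*k**2 + 5*k + 5)*factorial(k + 1) = t_k.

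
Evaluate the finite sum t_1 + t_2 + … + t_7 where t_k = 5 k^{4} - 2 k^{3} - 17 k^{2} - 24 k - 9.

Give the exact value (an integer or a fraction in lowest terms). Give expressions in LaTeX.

Σ = 18697

Compute t_(k+1)/t_k: get (5*k**4 + 18*k**3 + 7*k**2 - 44*k - 47)/(5*k**4 - 2*k**3 - 17*k**2 - 24*k - 9).
Take A(k)=1, B(k)=1, C(k)=k**4 - 2*k**3/5 - 17*k**2/5 - 24*k/5 - 9/5.
Need (1)·f(k+1) − (1)·f(k) = k**4 - 2*k**3/5 - 17*k**2/5 - 24*k/5 - 9/5.
d = 5 from the (0,0,4) case.
A polynomial solution: f(k) = k**2*(k - 4)*(k**2 + k + 1)/5.
Get s_k = R·t_k = k**2*(k**3 - 3*k**2 - 3*k - 4) with R(k) = B(k−1)f(k)/C(k) = k**2*(k - 4)*(k**2 + k + 1)/(5*k**4 - 2*k**3 - 17*k**2 - 24*k - 9).
s_(k+1) − s_k = 5*k**4 - 2*k**3 - 17*k**2 - 24*k - 9 = t_k.
Evaluate s at k=8 and k=1: 18688 and -9; difference 18697.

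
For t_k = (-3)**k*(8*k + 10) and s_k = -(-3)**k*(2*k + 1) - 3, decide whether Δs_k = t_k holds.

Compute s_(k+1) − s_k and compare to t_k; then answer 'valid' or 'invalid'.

Valid: the claim telescopes to t_k.

s_(k+1) = 3*(-3)**k*(2*k + 3) - 3
s_(k+1) − s_k = (-3)**k*(8*k + 10)
(s_(k+1) − s_k) − t_k = 0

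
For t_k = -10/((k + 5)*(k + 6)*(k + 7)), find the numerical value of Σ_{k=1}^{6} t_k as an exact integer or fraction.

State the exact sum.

Σ = -95/1092

Compute t_(k+1)/t_k: get (k + 5)/(k + 8).
Factor: A=k + 5; B=k + 8; C=1.
Solve (k + 5)·f(k+1) − (k + 7)·f(k) = 1.
d = 2 from the (1,1,0) case.
Match coefficients ⇒ f(k) = k*(k + 11)/60.
R(k) = B(k−1)·f(k)/C(k) = k*(k + 7)*(k + 11)/60; s_k = R·t_k = k*(-k - 11)/(6*(k + 5)*(k + 6)).
Verify: -10/(k**3 + 18*k**2 + 107*k + 210) matches t_k.
Telescoping: Σ = s_(7) − s_(1) = -7/52 − (-1/21) = -95/1092.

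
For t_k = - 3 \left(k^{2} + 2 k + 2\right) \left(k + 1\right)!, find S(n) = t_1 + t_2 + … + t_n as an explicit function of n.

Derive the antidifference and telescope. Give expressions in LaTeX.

S(n) = - 3 n \left(n + 2\right)! - 3 \left(n + 2\right)! + 6

Step 1: r(k) = (k + 2)*(2*k + (k + 1)**2 + 4)/(k**2 + 2*k + 2).
Normal form (A,B,C) = (k + 2, 1, k**2 + 2*k + 2).
f must satisfy (k + 2)·f(k+1) − (1)·f(k) = k**2 + 2*k + 2.
Degrees (1,0,2) ⇒ d ≤ 1.
A polynomial solution: f(k) = k.
R(k) = B(k−1)·f(k)/C(k) = k/(k**2 + 2*k + 2); s_k = R·t_k = -3*k*factorial(k + 1).
Check: Δs_k = -3*(k**2 + 2*k + 2)*factorial(k + 1). ✓
Σ_(k=1)^n t_k = s_(n+1) − s_(1) = (-3*(n + 1)*factorial(n + 2)) − (-6), i.e. -3*n*factorial(n + 2) - 3*factorial(n + 2) + 6.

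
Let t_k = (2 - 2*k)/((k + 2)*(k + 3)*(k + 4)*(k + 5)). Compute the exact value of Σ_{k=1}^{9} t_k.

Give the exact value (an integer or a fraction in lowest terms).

Σ = -11/910

Compute t_(k+1)/t_k: get k*(k + 2)/((k - 1)*(k + 6)).
Gosper form: A/B · C(k+1)/C(k) with A=k + 2, B=k + 6, C=k - 1.
Set up (k + 2)·f(k+1) − (k + 5)·f(k) − (k - 1) = 0.
d = 3 from the (1,1,1) case.
Solving with deg f ≤ 3: f(k) = -k/2.
Certificate R = B(k−1)f/C = -k*(k + 5)/(2*(k - 1)) gives s_k = k/((k + 2)*(k + 3)*(k + 4)).
Δs = 2*(1 - k)/(k**4 + 14*k**3 + 71*k**2 + 154*k + 120), as required.
Sum = s_(10) − s_(1); s_(10) = 5/1092, s_(1) = 1/60 ⇒ -11/910.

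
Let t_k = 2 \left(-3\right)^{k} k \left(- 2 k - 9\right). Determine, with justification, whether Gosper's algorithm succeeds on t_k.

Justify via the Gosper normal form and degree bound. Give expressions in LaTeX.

Step 1: r(k) = -3*(k + 1)*(2*k + 11)/(k*(2*k + 9)).
Gosper form: A/B · C(k+1)/C(k) with A=-3, B=1, C=k**2 + 9*k/2.
Key eq: (-3)·f(k+1) = (1)·f(k) + (k**2 + 9*k/2).
d = 2 from the (0,0,2) case.
Solve for f: f(k) = -(k**2 + 3*k - 3)/4 (degree 2 ≤ 2).
Then R = B(k−1)f/C = -(k**2 + 3*k - 3)/(2*k*(2*k + 9)), so s_k = R(k)·t_k = (-3)**k*(k**2 + 3*k - 3).
Δs = 2*(-3)**k*k*(-2*k - 9), as required.

Yes. s_k = \left(-3\right)^{k} \left(k^{2} + 3 k - 3\right).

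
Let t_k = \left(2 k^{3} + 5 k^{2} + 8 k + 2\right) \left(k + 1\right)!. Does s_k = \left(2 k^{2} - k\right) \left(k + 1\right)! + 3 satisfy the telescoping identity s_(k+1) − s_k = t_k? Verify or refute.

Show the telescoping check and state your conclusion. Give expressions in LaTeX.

s_(k+1) = -(k - 2*(k + 1)**2 + 1)*factorial(k + 2) + 3
s_(k+1) − s_k = (2*k**3 + 5*k**2 + 8*k + 2)*factorial(k + 1)
(s_(k+1) − s_k) − t_k = 0

valid; difference matches t_k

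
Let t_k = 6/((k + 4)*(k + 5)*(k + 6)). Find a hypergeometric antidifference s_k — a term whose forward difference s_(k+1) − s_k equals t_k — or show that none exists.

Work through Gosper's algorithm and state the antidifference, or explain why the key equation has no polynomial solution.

The ratio is (k + 4)/(k + 7).
Normal form (A,B,C) = (k + 4, k + 7, 1).
Key eq: (k + 4)·f(k+1) = (k + 6)·f(k) + (1).
Bound: deg f ≤ 2.
Solve for f: f(k) = k*(k + 9)/40 (degree 2 ≤ 2).
Certificate R = B(k−1)f/C = k*(k + 6)*(k + 9)/40 gives s_k = 3*k*(k + 9)/(20*(k + 4)*(k + 5)).
s_(k+1) − s_k = 6/(k**3 + 15*k**2 + 74*k + 120) = t_k.

s_k = 3*k*(k + 9)/(20*(k + 4)*(k + 5))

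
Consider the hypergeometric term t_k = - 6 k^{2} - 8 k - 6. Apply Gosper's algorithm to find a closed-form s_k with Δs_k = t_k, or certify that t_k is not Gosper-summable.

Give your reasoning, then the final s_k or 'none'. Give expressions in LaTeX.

s_k = k \left(- 2 k^{2} - k - 3\right)

Step 1: r(k) = (3*k**2 + 10*k + 10)/(3*k**2 + 4*k + 3).
Take A(k)=1, B(k)=1, C(k)=k**2 + 4*k/3 + 1.
Set up (1)·f(k+1) − (1)·f(k) − (k**2 + 4*k/3 + 1) = 0.
d = 3 from the (0,0,2) case.
Coefficient equations give f(k) = k*(2*k**2 + k + 3)/6.
Get s_k = R·t_k = k*(-2*k**2 - k - 3) with R(k) = B(k−1)f(k)/C(k) = k*(2*k**2 + k + 3)/(2*(3*k**2 + 4*k + 3)).
Verify: -6*k**2 - 8*k - 6 matches t_k.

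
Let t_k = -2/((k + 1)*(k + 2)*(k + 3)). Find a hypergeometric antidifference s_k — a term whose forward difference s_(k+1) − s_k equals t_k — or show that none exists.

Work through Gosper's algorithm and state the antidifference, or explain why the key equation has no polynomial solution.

s_k = k*(-k - 3)/(2*(k + 1)*(k + 2))

The ratio is (k + 1)/(k + 4).
A = k + 1, B = k + 4, C = 1.
Set up (k + 1)·f(k+1) − (k + 3)·f(k) − (1) = 0.
From deg A=1, deg B=1, deg C=0: d=2.
Coefficient equations give f(k) = k*(k + 3)/4.
Certificate R = B(k−1)f/C = k*(k + 3)**2/4 gives s_k = k*(-k - 3)/(2*(k + 1)*(k + 2)).
Check: Δs_k = -2/(k**3 + 6*k**2 + 11*k + 6). ✓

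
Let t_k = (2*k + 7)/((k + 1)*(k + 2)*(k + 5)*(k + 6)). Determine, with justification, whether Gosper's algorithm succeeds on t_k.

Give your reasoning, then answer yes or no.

Yes. s_k = k*(k + 6)/(5*(k**2 + 6*k + 5)).

r(k) = (k + 1)*(k + 5)*(2*k + 9)/((k + 3)*(k + 7)*(2*k + 7)) after simplifying.
Take A(k)=k + 1, B(k)=k + 7, C(k)=k**3 + 21*k**2/2 + 73*k/2 + 42.
Set up (k + 1)·f(k+1) − (k + 6)·f(k) − (k**3 + 21*k**2/2 + 73*k/2 + 42) = 0.
deg f ≤ 5 (via 1,1,3).
Solve for f: f(k) = k*(k + 2)*(k + 3)*(k + 4)*(k + 6)/10 (degree 5 ≤ 5).
Get s_k = R·t_k = k*(k + 6)/(5*(k**2 + 6*k + 5)) with R(k) = B(k−1)f(k)/C(k) = k*(k + 2)*(k + 6)**2/(5*(2*k + 7)).
Check: Δs_k = (2*k + 7)/(k**4 + 14*k**3 + 65*k**2 + 112*k + 60). ✓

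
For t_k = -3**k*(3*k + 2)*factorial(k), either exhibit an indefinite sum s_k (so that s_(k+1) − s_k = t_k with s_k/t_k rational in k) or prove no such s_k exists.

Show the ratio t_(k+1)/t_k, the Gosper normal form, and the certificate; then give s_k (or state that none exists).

r(k) = 3*(k + 1)*(3*k + 5)/(3*k + 2) after simplifying.
So A=3*k + 3 and B=1, with C=k + 2/3.
Solve (3*k + 3)·f(k+1) − (1)·f(k) = k + 2/3.
Degrees (1,0,1) ⇒ d ≤ 0.
Coefficient equations give f(k) = 1/3.
Then R = B(k−1)f/C = 1/(3*k + 2), so s_k = R(k)·t_k = -3**k*factorial(k).
Verify: -3**k*(3*k + 2)*factorial(k) matches t_k.

s_k = -3**k*factorial(k)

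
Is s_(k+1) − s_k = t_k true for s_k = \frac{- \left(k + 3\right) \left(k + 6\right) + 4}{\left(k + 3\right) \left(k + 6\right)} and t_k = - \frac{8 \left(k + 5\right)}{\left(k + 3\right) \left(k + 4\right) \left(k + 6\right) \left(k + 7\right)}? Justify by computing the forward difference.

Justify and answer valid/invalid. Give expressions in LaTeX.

valid (s_(k+1) − s_k reduces to t_k)

s_(k+1) = (-(k + 4)*(k + 7) + 4)/((k + 4)*(k + 7))
s_(k+1) − s_k = 8*(-k - 5)/(k**4 + 20*k**3 + 145*k**2 + 450*k + 504)
(s_(k+1) − s_k) − t_k = 0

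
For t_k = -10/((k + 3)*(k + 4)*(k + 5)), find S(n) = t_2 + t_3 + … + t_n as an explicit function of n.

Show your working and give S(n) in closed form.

S(n) = (-n**2 - 9*n + 10)/(6*(n**2 + 9*n + 20))

t_(k+1)/t_k = (k + 3)/(k + 6).
So A=k + 3 and B=k + 6, with C=1.
Need (k + 3)·f(k+1) − (k + 5)·f(k) = 1.
Bound: deg f ≤ 2.
Solving with deg f ≤ 2: f(k) = k*(k + 7)/24.
Certificate R = B(k−1)f/C = k*(k + 5)*(k + 7)/24 gives s_k = 5*k*(-k - 7)/(12*(k + 3)*(k + 4)).
Verify: -10/(k**3 + 12*k**2 + 47*k + 60) matches t_k.
s_(n+1) = 5*(-n**2 - 9*n - 8)/(12*(n**2 + 9*n + 20)) and s_(2) = -1/4, so S(n) = (-n**2 - 9*n + 10)/(6*(n**2 + 9*n + 20)).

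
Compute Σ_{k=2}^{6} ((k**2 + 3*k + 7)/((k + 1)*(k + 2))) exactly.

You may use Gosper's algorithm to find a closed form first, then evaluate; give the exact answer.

Ratio r(k) = (k + 1)*(3*k + (k + 1)**2 + 10)/((k + 3)*(k**2 + 3*k + 7)).
Gosper form: A/B · C(k+1)/C(k) with A=k + 1, B=k + 3, C=k**2 + 3*k + 7.
Set up (k + 1)·f(k+1) − (k + 2)·f(k) − (k**2 + 3*k + 7) = 0.
deg f ≤ 2 (via 1,1,2).
A polynomial solution: f(k) = k*(k + 6).
Certificate R = B(k−1)f/C = k*(k + 2)*(k + 6)/(k**2 + 3*k + 7) gives s_k = k*(k + 6)/(k + 1).
Δs = (k**2 + 3*k + 7)/(k**2 + 3*k + 2), as required.
Telescoping: Σ = s_(7) − s_(2) = 91/8 − (16/3) = 145/24.

Σ = 145/24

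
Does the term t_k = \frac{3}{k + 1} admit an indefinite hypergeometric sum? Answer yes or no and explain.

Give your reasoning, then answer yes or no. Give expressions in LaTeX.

Step 1: r(k) = (k + 1)/(k + 2).
Take A(k)=k + 1, B(k)=k + 2, C(k)=1.
Set up (k + 1)·f(k+1) − (k + 1)·f(k) − (1) = 0.
d = 0 from the (1,1,0) case.
Generic f = c0 gives residual -1; -1 = 0 cannot hold, so t_k is not Gosper-summable.

No; the coefficient equations for f are inconsistent.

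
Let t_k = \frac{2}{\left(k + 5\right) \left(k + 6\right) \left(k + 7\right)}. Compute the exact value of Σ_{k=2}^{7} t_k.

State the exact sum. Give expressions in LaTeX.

r(k) = (k + 5)/(k + 8) after simplifying.
Normal form (A,B,C) = (k + 5, k + 8, 1).
Need (k + 5)·f(k+1) − (k + 7)·f(k) = 1.
From deg A=1, deg B=1, deg C=0: d=2.
Match coefficients ⇒ f(k) = k*(k + 11)/60.
R(k) = B(k−1)·f(k)/C(k) = k*(k + 7)*(k + 11)/60; s_k = R·t_k = k*(k + 11)/(30*(k + 5)*(k + 6)).
Verify: 2/(k**3 + 18*k**2 + 107*k + 210) matches t_k.
Telescoping: Σ = s_(8) − s_(2) = 38/1365 − (13/840) = 9/728.

Σ = 9/728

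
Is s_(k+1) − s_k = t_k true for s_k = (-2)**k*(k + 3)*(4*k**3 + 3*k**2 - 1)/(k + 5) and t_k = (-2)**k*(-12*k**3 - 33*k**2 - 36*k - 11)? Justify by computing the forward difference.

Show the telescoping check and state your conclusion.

s_(k+1) = (-2)**(k + 1)*(k + 4)*(4*(k + 1)**3 + 3*(k + 1)**2 - 1)/(k + 6)
s_(k+1) − s_k = (-2)**k*(-12*k**5 - 141*k**4 - 565*k**3 - 989*k**2 - 819*k - 222)/(k**2 + 11*k + 30)
(s_(k+1) − s_k) − t_k = 2*(-2)**k*(12*k**4 + 97*k**3 + 204*k**2 + 191*k + 54)/(k**2 + 11*k + 30)

Invalid: residual 2*(-2)**k*(12*k**4 + 97*k**3 + 204*k**2 + 191*k + 54)/(k**2 + 11*k + 30) ≠ 0.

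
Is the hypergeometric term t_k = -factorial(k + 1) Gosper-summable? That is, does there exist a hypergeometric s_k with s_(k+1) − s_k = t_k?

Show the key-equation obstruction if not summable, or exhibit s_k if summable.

No — key equation has no polynomial f.

Step 1: r(k) = k + 2.
Take A(k)=k + 2, B(k)=1, C(k)=1.
f must satisfy (k + 2)·f(k+1) − (1)·f(k) = 1.
From deg A=1, deg B=0, deg C=0: d=-1.
Negative degree bound (-1): no f exists, t_k not Gosper-summable.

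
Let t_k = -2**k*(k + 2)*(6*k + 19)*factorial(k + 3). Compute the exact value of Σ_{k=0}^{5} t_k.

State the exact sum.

Σ = -464486388

t_(k+1)/t_k = 2*(k + 3)*(k + 4)*(6*k + 25)/((k + 2)*(6*k + 19)).
Factor: A=2*k + 8; B=1; C=k**2 + 31*k/6 + 19/3.
Solve (2*k + 8)·f(k+1) − (1)·f(k) = k**2 + 31*k/6 + 19/3.
From deg A=1, deg B=0, deg C=2: d=1.
Coefficient equations give f(k) = (3*k + 2)/6.
R(k) = B(k−1)·f(k)/C(k) = (3*k + 2)/((k + 2)*(6*k + 19)); s_k = R·t_k = -2**k*(3*k + 2)*factorial(k + 3).
Verify: -2**k*(k + 2)*(6*k + 19)*factorial(k + 3) matches t_k.
Evaluate s at k=6 and k=0: -464486400 and -12; difference -464486388.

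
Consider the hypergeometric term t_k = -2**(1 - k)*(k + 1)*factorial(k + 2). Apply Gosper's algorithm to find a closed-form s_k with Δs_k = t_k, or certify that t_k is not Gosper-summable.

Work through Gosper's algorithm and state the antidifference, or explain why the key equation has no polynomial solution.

r(k) = (k + 2)*(k + 3)/(2*(k + 1)) after simplifying.
Gosper form: A/B · C(k+1)/C(k) with A=k/2 + 3/2, B=1, C=k + 1.
Need (k/2 + 3/2)·f(k+1) − (1)·f(k) = k + 1.
From deg A=1, deg B=0, deg C=1: d=0.
A polynomial solution: f(k) = 2.
Get s_k = R·t_k = -2**(2 - k)*factorial(k + 2) with R(k) = B(k−1)f(k)/C(k) = 2/(k + 1).
Δs = -2**(1 - k)*(k + 1)*factorial(k + 2), as required.

s_k = -2**(2 - k)*factorial(k + 2)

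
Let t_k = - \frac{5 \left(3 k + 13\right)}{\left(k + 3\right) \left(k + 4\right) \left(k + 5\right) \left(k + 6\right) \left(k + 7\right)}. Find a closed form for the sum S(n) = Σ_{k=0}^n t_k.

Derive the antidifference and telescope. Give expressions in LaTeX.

The ratio is (k + 3)*(3*k + 16)/((k + 8)*(3*k + 13)).
So A=k + 3 and B=k + 8, with C=k + 13/3.
Solve (k + 3)·f(k+1) − (k + 7)·f(k) = k + 13/3.
Degrees (1,1,1) ⇒ d ≤ 4.
Match coefficients ⇒ f(k) = k*(k + 4)*(k**2 + 14*k + 63)/270.
Then R = B(k−1)f/C = k*(k + 4)*(k + 7)*(k**2 + 14*k + 63)/(90*(3*k + 13)), so s_k = R(k)·t_k = k*(-k**2 - 14*k - 63)/(18*(k**3 + 14*k**2 + 63*k + 90)).
Check: Δs_k = 5*(-3*k - 13)/(k**5 + 25*k**4 + 245*k**3 + 1175*k**2 + 2754*k + 2520). ✓
Evaluate: s_(n+1) = (-n**3 - 17*n**2 - 94*n - 78)/(18*(n**3 + 17*n**2 + 94*n + 168)); subtract s_(0) = 0 ⇒ S(n) = (-n**3 - 17*n**2 - 94*n - 78)/(18*(n**3 + 17*n**2 + 94*n + 168)).

S(n) = \frac{- n^{3} - 17 n^{2} - 94 n - 78}{18 \left(n^{3} + 17 n^{2} + 94 n + 168\right)}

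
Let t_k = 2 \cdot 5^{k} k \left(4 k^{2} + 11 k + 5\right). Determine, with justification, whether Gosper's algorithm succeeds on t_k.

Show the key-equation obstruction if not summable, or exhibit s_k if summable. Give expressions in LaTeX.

Yes. s_k = 2 \cdot 5^{k} k^{2} \left(k - 1\right).

r(k) = 5*(4*k**3 + 23*k**2 + 39*k + 20)/(k*(4*k**2 + 11*k + 5)) after simplifying.
So A=5 and B=1, with C=k**3 + 11*k**2/4 + 5*k/4.
Solve (5)·f(k+1) − (1)·f(k) = k**3 + 11*k**2/4 + 5*k/4.
deg f ≤ 3 (via 0,0,3).
Match coefficients ⇒ f(k) = k**2*(k - 1)/4.
Certificate R = B(k−1)f/C = k*(k - 1)/(4*k**2 + 11*k + 5) gives s_k = 2*5**k*k**2*(k - 1).
Δs = 2*5**k*k*(4*k**2 + 11*k + 5), as required.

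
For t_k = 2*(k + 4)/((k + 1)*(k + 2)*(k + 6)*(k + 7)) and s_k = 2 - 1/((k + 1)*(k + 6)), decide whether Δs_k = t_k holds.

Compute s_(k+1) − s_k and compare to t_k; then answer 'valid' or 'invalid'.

valid (s_(k+1) − s_k reduces to t_k)

s_(k+1) = 2 - 1/((k + 2)*(k + 7))
s_(k+1) − s_k = 2*(k + 4)/(k**4 + 16*k**3 + 83*k**2 + 152*k + 84)
(s_(k+1) − s_k) − t_k = 0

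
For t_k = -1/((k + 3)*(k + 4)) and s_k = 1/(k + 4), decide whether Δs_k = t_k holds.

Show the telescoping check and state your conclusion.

s_(k+1) = 1/(k + 5)
s_(k+1) − s_k = -1/((k + 4)*(k + 5))
(s_(k+1) − s_k) − t_k = 2/(k**3 + 12*k**2 + 47*k + 60)

Invalid: residual 2/(k**3 + 12*k**2 + 47*k + 60) ≠ 0.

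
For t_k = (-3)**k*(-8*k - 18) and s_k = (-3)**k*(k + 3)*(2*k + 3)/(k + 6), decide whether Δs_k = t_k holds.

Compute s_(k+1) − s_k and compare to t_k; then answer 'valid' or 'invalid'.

s_(k+1) = (-3)**(k + 1)*(k + 4)*(2*k + 5)/(k + 7)
s_(k+1) − s_k = (-3)**k*(-8*k**3 - 98*k**2 - 366*k - 423)/(k**2 + 13*k + 42)
(s_(k+1) − s_k) − t_k = 3*(-3)**k*(8*k**2 + 68*k + 111)/(k**2 + 13*k + 42)

Invalid: residual 3*(-3)**k*(8*k**2 + 68*k + 111)/(k**2 + 13*k + 42) ≠ 0.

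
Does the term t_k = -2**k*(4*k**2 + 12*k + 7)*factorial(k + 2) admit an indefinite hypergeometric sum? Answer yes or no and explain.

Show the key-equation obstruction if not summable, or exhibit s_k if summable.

r(k) = 2*(4*k**3 + 32*k**2 + 83*k + 69)/(4*k**2 + 12*k + 7) after simplifying.
A = 2*k + 6, B = 1, C = k**2 + 3*k + 7/4.
Set up (2*k + 6)·f(k+1) − (1)·f(k) − (k**2 + 3*k + 7/4) = 0.
d = 1 from the (1,0,2) case.
A polynomial solution: f(k) = (2*k - 1)/4.
Get s_k = R·t_k = -2**k*(2*k - 1)*factorial(k + 2) with R(k) = B(k−1)f(k)/C(k) = (2*k - 1)/(4*k**2 + 12*k + 7).
Δs = -2**k*(4*k**2 + 12*k + 7)*factorial(k + 2), as required.

Yes. s_k = -2**k*(2*k - 1)*factorial(k + 2).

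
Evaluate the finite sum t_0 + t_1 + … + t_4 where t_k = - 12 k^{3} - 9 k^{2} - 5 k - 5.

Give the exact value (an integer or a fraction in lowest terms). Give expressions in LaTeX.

Σ = -1545

Ratio r(k) = (12*k**3 + 45*k**2 + 59*k + 31)/(12*k**3 + 9*k**2 + 5*k + 5).
Gosper form: A/B · C(k+1)/C(k) with A=1, B=1, C=k**3 + 3*k**2/4 + 5*k/12 + 5/12.
Need (1)·f(k+1) − (1)·f(k) = k**3 + 3*k**2/4 + 5*k/12 + 5/12.
Bound: deg f ≤ 4.
Solve for f: f(k) = k*(3*k**3 - 3*k**2 + k + 4)/12 (degree 4 ≤ 4).
Then R = B(k−1)f/C = k*(3*k**3 - 3*k**2 + k + 4)/(12*k**3 + 9*k**2 + 5*k + 5), so s_k = R(k)·t_k = k*(-3*k**3 + 3*k**2 - k - 4).
Check: Δs_k = -12*k**3 - 9*k**2 - 5*k - 5. ✓
Σ_(k=0)^(4) t_k = s_(5) − s_(0) = -1545 − (0) = -1545.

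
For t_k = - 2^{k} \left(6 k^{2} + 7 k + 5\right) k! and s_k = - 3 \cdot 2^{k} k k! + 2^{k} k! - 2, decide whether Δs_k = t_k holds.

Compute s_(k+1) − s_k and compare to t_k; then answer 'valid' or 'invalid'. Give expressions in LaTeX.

valid (s_(k+1) − s_k reduces to t_k)

s_(k+1) = -6*2**k*k**2*factorial(k) - 10*2**k*k*factorial(k) - 4*2**k*factorial(k) - 2
s_(k+1) − s_k = -2**k*(6*k**2 + 7*k + 5)*factorial(k)
(s_(k+1) − s_k) − t_k = 0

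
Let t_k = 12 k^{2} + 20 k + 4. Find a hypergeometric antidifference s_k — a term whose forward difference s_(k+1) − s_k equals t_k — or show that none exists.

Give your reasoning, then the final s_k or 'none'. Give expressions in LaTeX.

t_(k+1)/t_k = (3*k**2 + 11*k + 9)/(3*k**2 + 5*k + 1).
A = 1, B = 1, C = k**2 + 5*k/3 + 1/3.
Solve (1)·f(k+1) − (1)·f(k) = k**2 + 5*k/3 + 1/3.
Degrees (0,0,2) ⇒ d ≤ 3.
Solve for f: f(k) = k*(k**2 + k - 1)/3 (degree 3 ≤ 3).
So s_k = (B(k−1)f/C)·t_k = (k*(k**2 + k - 1)/(3*k**2 + 5*k + 1))·t_k = 4*k*(k**2 + k - 1).
Δs = 12*k**2 + 20*k + 4, as required.

s_k = 4 k \left(k^{2} + k - 1\right)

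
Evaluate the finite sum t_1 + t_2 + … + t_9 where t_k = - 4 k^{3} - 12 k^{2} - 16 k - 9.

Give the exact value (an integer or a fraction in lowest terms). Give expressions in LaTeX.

Σ = -12321

The ratio is (4*k**3 + 24*k**2 + 52*k + 41)/(4*k**3 + 12*k**2 + 16*k + 9).
Gosper form: A/B · C(k+1)/C(k) with A=1, B=1, C=k**3 + 3*k**2 + 4*k + 9/4.
Key eq: (1)·f(k+1) = (1)·f(k) + (k**3 + 3*k**2 + 4*k + 9/4).
d = 4 from the (0,0,3) case.
Coefficient equations give f(k) = k*(k**3 + 2*k**2 + 3*k + 3)/4.
Then R = B(k−1)f/C = k*(k**3 + 2*k**2 + 3*k + 3)/(4*k**3 + 12*k**2 + 16*k + 9), so s_k = R(k)·t_k = k*(-k**3 - 2*k**2 - 3*k - 3).
Δs = -4*k**3 - 12*k**2 - 16*k - 9, as required.
Sum = s_(10) − s_(1); s_(10) = -12330, s_(1) = -9 ⇒ -12321.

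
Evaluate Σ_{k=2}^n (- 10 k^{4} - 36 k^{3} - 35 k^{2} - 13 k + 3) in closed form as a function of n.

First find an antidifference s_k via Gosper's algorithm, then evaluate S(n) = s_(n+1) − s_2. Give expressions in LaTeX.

Ratio r(k) = (10*k**4 + 76*k**3 + 203*k**2 + 231*k + 91)/(10*k**4 + 36*k**3 + 35*k**2 + 13*k - 3).
Normal form (A,B,C) = (1, 1, k**4 + 18*k**3/5 + 7*k**2/2 + 13*k/10 - 3/10).
Need (1)·f(k+1) − (1)·f(k) = k**4 + 18*k**3/5 + 7*k**2/2 + 13*k/10 - 3/10.
Degrees (0,0,4) ⇒ d ≤ 5.
A polynomial solution: f(k) = k*(2*k**4 + 4*k**3 - 3*k**2 - 2*k - 4)/10.
R(k) = B(k−1)·f(k)/C(k) = k*(2*k**4 + 4*k**3 - 3*k**2 - 2*k - 4)/(10*k**4 + 36*k**3 + 35*k**2 + 13*k - 3); s_k = R·t_k = k*(-2*k**4 - 4*k**3 + 3*k**2 + 2*k + 4).
Verify: -10*k**4 - 36*k**3 - 35*k**2 - 13*k + 3 matches t_k.
Evaluate: s_(n+1) = -2*n**5 - 14*n**4 - 33*n**3 - 33*n**2 - 9*n + 3; subtract s_(2) = -88 ⇒ S(n) = -2*n**5 - 14*n**4 - 33*n**3 - 33*n**2 - 9*n + 91.

S(n) = - 2 n^{5} - 14 n^{4} - 33 n^{3} - 33 n^{2} - 9 n + 91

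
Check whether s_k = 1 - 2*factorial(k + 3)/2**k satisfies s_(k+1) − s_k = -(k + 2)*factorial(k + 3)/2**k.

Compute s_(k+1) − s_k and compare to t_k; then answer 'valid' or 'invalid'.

s_(k+1) = -2*2**(-k - 1)*factorial(k + 4) + 1
s_(k+1) − s_k = -(k + 2)*factorial(k + 3)/2**k
(s_(k+1) − s_k) − t_k = 0

Valid — Δs_k = t_k.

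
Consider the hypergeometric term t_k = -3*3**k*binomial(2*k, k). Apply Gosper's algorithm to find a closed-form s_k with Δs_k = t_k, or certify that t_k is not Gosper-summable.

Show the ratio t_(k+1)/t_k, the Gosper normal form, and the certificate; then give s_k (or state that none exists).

Step 1: r(k) = 6*(2*k + 1)/(k + 1).
Factor: A=12*k + 6; B=k + 1; C=1.
Set up (12*k + 6)·f(k+1) − (k)·f(k) − (1) = 0.
Bound: deg f ≤ -1.
deg f ≤ -1 is impossible — no certificate.

none (Gosper's algorithm certifies no s_k)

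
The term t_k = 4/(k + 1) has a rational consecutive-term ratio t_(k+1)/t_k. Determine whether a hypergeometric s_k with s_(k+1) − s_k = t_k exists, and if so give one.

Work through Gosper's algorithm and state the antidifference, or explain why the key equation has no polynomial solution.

no hypergeometric antidifference exists

The ratio is (k + 1)/(k + 2).
Gosper form: A/B · C(k+1)/C(k) with A=k + 1, B=k + 2, C=1.
Need (k + 1)·f(k+1) − (k + 1)·f(k) = 1.
From deg A=1, deg B=1, deg C=0: d=0.
Generic f = c0 gives residual -1; -1 = 0 cannot hold, so t_k is not Gosper-summable.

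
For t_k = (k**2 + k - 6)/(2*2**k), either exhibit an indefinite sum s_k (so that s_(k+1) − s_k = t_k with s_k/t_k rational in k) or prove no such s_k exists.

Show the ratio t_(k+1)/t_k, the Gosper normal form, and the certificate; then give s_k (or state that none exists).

Compute t_(k+1)/t_k: get (k + (k + 1)**2 - 5)/(2*(k**2 + k - 6)).
Gosper form: A/B · C(k+1)/C(k) with A=1/2, B=1, C=k**2 + k - 6.
Need (1/2)·f(k+1) − (1)·f(k) = k**2 + k - 6.
deg f ≤ 2 (via 0,0,2).
Coefficient equations give f(k) = -2*(k**2 + 3*k - 2).
So s_k = (B(k−1)f/C)·t_k = (-2*(k**2 + 3*k - 2)/((k - 2)*(k + 3)))·t_k = (-k**2 - 3*k + 2)/2**k.
Δs = (k**2 + k - 6)/(2*2**k), as required.

s_k = (-k**2 - 3*k + 2)/2**k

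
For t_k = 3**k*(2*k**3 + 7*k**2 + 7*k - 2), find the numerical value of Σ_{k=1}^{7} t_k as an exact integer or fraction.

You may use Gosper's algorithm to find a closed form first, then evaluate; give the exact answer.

t_(k+1)/t_k = 3*(2*k**3 + 13*k**2 + 27*k + 14)/(2*k**3 + 7*k**2 + 7*k - 2).
Gosper form: A/B · C(k+1)/C(k) with A=3, B=1, C=k**3 + 7*k**2/2 + 7*k/2 - 1.
Key eq: (3)·f(k+1) = (1)·f(k) + (k**3 + 7*k**2/2 + 7*k/2 - 1).
Degrees (0,0,3) ⇒ d ≤ 3.
Coefficient equations give f(k) = (k**3 - k**2 + 2*k - 4)/2.
Get s_k = R·t_k = 3**k*(k**3 - k**2 + 2*k - 4) with R(k) = B(k−1)f(k)/C(k) = (k**3 - k**2 + 2*k - 4)/(2*k**3 + 7*k**2 + 7*k - 2).
Check: Δs_k = 3**k*(2*k**3 + 7*k**2 + 7*k - 2). ✓
Telescoping: Σ = s_(8) − s_(1) = 3018060 − (-6) = 3018066.

Σ = 3018066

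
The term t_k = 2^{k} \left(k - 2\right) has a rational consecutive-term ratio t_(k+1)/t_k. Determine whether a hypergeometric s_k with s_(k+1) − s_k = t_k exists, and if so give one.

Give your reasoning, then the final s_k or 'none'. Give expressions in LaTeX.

s_k = 2^{k} \left(k - 4\right)

The ratio is 2*(k - 1)/(k - 2).
Gosper form: A/B · C(k+1)/C(k) with A=2, B=1, C=k - 2.
Solve (2)·f(k+1) − (1)·f(k) = k - 2.
Degrees (0,0,1) ⇒ d ≤ 1.
Coefficient equations give f(k) = k - 4.
So s_k = (B(k−1)f/C)·t_k = ((k - 4)/(k - 2))·t_k = 2**k*(k - 4).
Check: Δs_k = 2**k*(k - 2). ✓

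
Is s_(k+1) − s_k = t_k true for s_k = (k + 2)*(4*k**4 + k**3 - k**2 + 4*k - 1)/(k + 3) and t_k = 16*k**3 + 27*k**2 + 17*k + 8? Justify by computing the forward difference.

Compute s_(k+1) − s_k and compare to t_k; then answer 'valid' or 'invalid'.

s_(k+1) = (k + 3)*(4*k + 4*(k + 1)**4 + (k + 1)**3 - (k + 1)**2 + 3)/(k + 4)
s_(k+1) − s_k = (16*k**5 + 127*k**4 + 324*k**3 + 352*k**2 + 205*k + 71)/(k**2 + 7*k + 12)
(s_(k+1) − s_k) − t_k = (-12*k**4 - 74*k**3 - 99*k**2 - 55*k - 25)/(k**2 + 7*k + 12)

Invalid: residual (-12*k**4 - 74*k**3 - 99*k**2 - 55*k - 25)/(k**2 + 7*k + 12) ≠ 0.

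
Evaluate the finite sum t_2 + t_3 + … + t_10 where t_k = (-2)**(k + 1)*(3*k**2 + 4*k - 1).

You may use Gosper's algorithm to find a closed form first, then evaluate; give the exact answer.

r(k) = 2*(-3*k**2 - 10*k - 6)/(3*k**2 + 4*k - 1) after simplifying.
Gosper form: A/B · C(k+1)/C(k) with A=-2, B=1, C=k**2 + 4*k/3 - 1/3.
Key eq: (-2)·f(k+1) = (1)·f(k) + (k**2 + 4*k/3 - 1/3).
Degrees (0,0,2) ⇒ d ≤ 2.
A polynomial solution: f(k) = -(k - 1)*(k + 1)/3.
So s_k = (B(k−1)f/C)·t_k = (-(k - 1)*(k + 1)/(3*k**2 + 4*k - 1))·t_k = (-2)**(k + 1)*(1 - k**2).
Δs = (-2)**(k + 1)*(3*k**2 + 4*k - 1), as required.
Telescoping: Σ = s_(11) − s_(2) = -491520 − (24) = -491544.

Σ = -491544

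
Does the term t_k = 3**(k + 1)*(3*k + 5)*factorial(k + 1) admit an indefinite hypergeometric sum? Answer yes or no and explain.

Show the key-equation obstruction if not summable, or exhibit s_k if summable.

Step 1: r(k) = 3*(k + 2)*(3*k + 8)/(3*k + 5).
Factor: A=3*k + 6; B=1; C=k + 5/3.
Set up (3*k + 6)·f(k+1) − (1)·f(k) − (k + 5/3) = 0.
d = 0 from the (1,0,1) case.
A polynomial solution: f(k) = 1/3.
R(k) = B(k−1)·f(k)/C(k) = 1/(3*k + 5); s_k = R·t_k = 3**(k + 1)*factorial(k + 1).
s_(k+1) − s_k = 3**(k + 1)*(3*k + 5)*factorial(k + 1) = t_k.

Yes. s_k = 3**(k + 1)*factorial(k + 1).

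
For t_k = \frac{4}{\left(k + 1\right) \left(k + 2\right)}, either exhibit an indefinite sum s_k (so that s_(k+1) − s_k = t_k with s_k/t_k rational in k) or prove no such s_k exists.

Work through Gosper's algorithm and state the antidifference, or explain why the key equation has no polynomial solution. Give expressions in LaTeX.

The ratio is (k + 1)/(k + 3).
Gosper form: A/B · C(k+1)/C(k) with A=k + 1, B=k + 3, C=1.
Set up (k + 1)·f(k+1) − (k + 2)·f(k) − (1) = 0.
Bound: deg f ≤ 1.
Match coefficients ⇒ f(k) = k.
Then R = B(k−1)f/C = k*(k + 2), so s_k = R(k)·t_k = 4*k/(k + 1).
Δs = 4/(k**2 + 3*k + 2), as required.

s_k = \frac{4 k}{k + 1}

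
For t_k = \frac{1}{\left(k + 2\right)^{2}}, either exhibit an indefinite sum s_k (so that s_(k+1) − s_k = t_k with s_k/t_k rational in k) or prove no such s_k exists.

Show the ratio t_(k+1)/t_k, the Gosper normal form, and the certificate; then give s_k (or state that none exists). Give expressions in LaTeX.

not Gosper-summable; s_k does not exist

The ratio is (k + 2)**2/(k + 3)**2.
A = k**2 + 4*k + 4, B = k**2 + 6*k + 9, C = 1.
Solve (k**2 + 4*k + 4)·f(k+1) − (k**2 + 4*k + 4)·f(k) = 1.
Degrees (2,2,0) ⇒ d ≤ 0.
Write f(k) = c0. Then LHS − RHS = -1, requiring -1 = 0: contradictory. No certificate.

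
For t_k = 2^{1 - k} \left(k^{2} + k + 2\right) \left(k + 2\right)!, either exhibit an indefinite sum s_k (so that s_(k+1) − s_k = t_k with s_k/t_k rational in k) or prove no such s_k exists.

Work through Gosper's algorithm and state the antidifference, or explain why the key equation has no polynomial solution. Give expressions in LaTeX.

Step 1: r(k) = (k + 3)*(k + (k + 1)**2 + 3)/(2*(k**2 + k + 2)).
A = k/2 + 3/2, B = 1, C = k**2 + k + 2.
Solve (k/2 + 3/2)·f(k+1) − (1)·f(k) = k**2 + k + 2.
Bound: deg f ≤ 1.
A polynomial solution: f(k) = 2*(k - 1).
Then R = B(k−1)f/C = 2*(k - 1)/(k**2 + k + 2), so s_k = R(k)·t_k = 2**(2 - k)*(k - 1)*factorial(k + 2).
Verify: 2**(1 - k)*(k**2 + k + 2)*factorial(k + 2) matches t_k.

s_k = 2^{2 - k} \left(k - 1\right) \left(k + 2\right)!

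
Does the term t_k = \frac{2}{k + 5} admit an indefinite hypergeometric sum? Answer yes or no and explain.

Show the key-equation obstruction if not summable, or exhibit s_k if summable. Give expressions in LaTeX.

No — key equation has no polynomial f.

t_(k+1)/t_k = (k + 5)/(k + 6).
A = k + 5, B = k + 6, C = 1.
Need (k + 5)·f(k+1) − (k + 5)·f(k) = 1.
deg f ≤ 0 (via 1,1,0).
f = c0 ⇒ A·f(k+1) − B(k−1)·f(k) − C = -1. The system {-1 = 0} is inconsistent; no antidifference.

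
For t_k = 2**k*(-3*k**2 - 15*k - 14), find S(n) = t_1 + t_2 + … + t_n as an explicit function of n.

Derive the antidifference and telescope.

Compute t_(k+1)/t_k: get 2*(3*k**2 + 21*k + 32)/(3*k**2 + 15*k + 14).
Normal form (A,B,C) = (2, 1, k**2 + 5*k + 14/3).
f must satisfy (2)·f(k+1) − (1)·f(k) = k**2 + 5*k + 14/3.
Degrees (0,0,2) ⇒ d ≤ 2.
Match coefficients ⇒ f(k) = (3*k**2 + 3*k + 2)/3.
R(k) = B(k−1)·f(k)/C(k) = (3*k**2 + 3*k + 2)/(3*k**2 + 15*k + 14); s_k = R·t_k = 2**k*(-3*k**2 - 3*k - 2).
Verify: 2**k*(-3*k**2 - 15*k - 14) matches t_k.
Telescope: S(n) = s_(n+1) − s_(1) = 2**(n + 1)*(-3*n**2 - 9*n - 8) − (-16) = -6*2**n*n**2 - 18*2**n*n - 16*2**n + 16.

S(n) = -6*2**n*n**2 - 18*2**n*n - 16*2**n + 16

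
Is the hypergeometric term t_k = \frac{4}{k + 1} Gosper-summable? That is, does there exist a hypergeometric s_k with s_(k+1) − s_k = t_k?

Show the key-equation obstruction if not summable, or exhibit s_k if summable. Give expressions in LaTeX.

No — key equation has no polynomial f.

The ratio is (k + 1)/(k + 2).
Factor: A=k + 1; B=k + 2; C=1.
Solve (k + 1)·f(k+1) − (k + 1)·f(k) = 1.
Bound: deg f ≤ 0.
Write f(k) = c0. Then LHS − RHS = -1, requiring -1 = 0: contradictory. No certificate.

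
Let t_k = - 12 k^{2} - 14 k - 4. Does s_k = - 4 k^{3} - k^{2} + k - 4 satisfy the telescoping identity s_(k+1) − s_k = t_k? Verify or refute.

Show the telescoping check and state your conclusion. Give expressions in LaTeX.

s_(k+1) = k - 4*(k + 1)**3 - (k + 1)**2 - 3
s_(k+1) − s_k = -12*k**2 - 14*k - 4
(s_(k+1) − s_k) − t_k = 0

valid; difference matches t_k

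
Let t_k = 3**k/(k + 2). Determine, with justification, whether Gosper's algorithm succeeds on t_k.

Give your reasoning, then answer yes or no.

Step 1: r(k) = 3*(k + 2)/(k + 3).
A = 3*k + 6, B = k + 3, C = 1.
Set up (3*k + 6)·f(k+1) − (k + 2)·f(k) − (1) = 0.
Bound: deg f ≤ -1.
d = -1 < 0 ⇒ no nonzero polynomial f; not summable.

No — t_k has no hypergeometric antidifference.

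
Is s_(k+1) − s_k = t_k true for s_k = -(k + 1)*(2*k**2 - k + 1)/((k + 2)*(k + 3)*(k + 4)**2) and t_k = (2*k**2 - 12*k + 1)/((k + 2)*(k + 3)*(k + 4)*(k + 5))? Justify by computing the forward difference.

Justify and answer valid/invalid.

s_(k+1) = (k + 2)*(k - 2*(k + 1)**2)/((k + 3)*(k + 4)*(k + 5)**2)
s_(k+1) − s_k = (2*k**4 - 6*k**3 - 82*k**2 - 78*k - 7)/(k**6 + 23*k**5 + 217*k**4 + 1073*k**3 + 2926*k**2 + 4160*k + 2400)
(s_(k+1) − s_k) − t_k = 3*(-4*k**3 - 5*k**2 + 51*k - 9)/(k**6 + 23*k**5 + 217*k**4 + 1073*k**3 + 2926*k**2 + 4160*k + 2400)

Invalid: residual 3*(-4*k**3 - 5*k**2 + 51*k - 9)/(k**6 + 23*k**5 + 217*k**4 + 1073*k**3 + 2926*k**2 + 4160*k + 2400) ≠ 0.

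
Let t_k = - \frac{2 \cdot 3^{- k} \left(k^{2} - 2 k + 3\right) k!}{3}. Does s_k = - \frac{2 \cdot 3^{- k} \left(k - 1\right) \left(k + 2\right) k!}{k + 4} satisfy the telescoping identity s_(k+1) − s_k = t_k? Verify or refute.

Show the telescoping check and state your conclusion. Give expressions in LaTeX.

s_(k+1) = -2*k*(k + 3)*factorial(k + 1)/(3*3**k*(k + 5))
s_(k+1) − s_k = -2*(k**4 + 5*k**3 + k**2 + 3*k + 30)*factorial(k)/(3*3**k*(k + 4)*(k + 5))
(s_(k+1) − s_k) − t_k = 4*(k**3 + 2*k**2 - 8*k + 15)*factorial(k)/(3*3**k*(k + 4)*(k + 5))

Invalid: residual \frac{4 \cdot 3^{- k} \left(k^{3} + 2 k^{2} - 8 k + 15\right) k!}{3 \left(k + 4\right) \left(k + 5\right)} ≠ 0.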